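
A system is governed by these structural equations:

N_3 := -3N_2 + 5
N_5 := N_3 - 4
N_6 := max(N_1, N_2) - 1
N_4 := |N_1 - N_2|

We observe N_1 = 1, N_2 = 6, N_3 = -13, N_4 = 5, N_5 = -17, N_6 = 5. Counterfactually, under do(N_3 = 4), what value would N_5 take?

do(N_3=4) replaces the equation N_3 := -3N_2 + 5 with the constant N_3 = 4.
N_5 = N_3 - 4  [with N_3=4]  = 0

0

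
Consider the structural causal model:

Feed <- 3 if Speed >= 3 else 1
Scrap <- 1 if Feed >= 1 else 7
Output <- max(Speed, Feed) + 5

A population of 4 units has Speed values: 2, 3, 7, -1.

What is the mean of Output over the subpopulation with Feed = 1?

6.5

Observing Feed=1 restricts to units where Feed's equation naturally yields 1: Speed ∈ {2, -1}. In that subpopulation Output = 7, 6, mean 6.5.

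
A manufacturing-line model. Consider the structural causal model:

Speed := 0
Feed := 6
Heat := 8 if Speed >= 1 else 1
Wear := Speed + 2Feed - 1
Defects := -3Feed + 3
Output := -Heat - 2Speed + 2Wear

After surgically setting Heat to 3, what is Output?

The intervention breaks the incoming arrows to Heat: Heat := 8 if Speed >= 1 else 1 no longer applies, and Heat = 3.
Wear = Speed + 2Feed - 1  [with Speed=0, Feed=6]  = 11
Output = -Heat - 2Speed + 2Wear  [with Heat=3, Speed=0, Wear=11]  = 19

19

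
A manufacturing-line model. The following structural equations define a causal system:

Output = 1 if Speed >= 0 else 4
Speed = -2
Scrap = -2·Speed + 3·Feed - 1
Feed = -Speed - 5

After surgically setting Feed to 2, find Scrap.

The intervention breaks the incoming arrows to Feed: Feed = -Speed - 5 no longer applies, and Feed = 2.
Scrap = -2·Speed + 3·Feed - 1  [with Speed=-2, Feed=2]  = 9

9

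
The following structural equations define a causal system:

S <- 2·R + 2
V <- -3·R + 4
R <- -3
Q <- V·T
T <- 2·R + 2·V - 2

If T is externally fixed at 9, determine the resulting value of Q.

117

Intervening sets T = 9 and removes its equation (T <- 2·R + 2·V - 2).
V = -3·R + 4  [with R=-3]  = 13
Q = V·T  [with V=13, T=9]  = 117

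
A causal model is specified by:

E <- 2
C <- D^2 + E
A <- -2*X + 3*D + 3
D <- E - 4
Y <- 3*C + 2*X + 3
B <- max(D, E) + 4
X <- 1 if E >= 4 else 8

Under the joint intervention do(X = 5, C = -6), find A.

-13

The joint intervention fixes X = 5, C = -6, removing each variable's own equation.
D = E - 4  [with E=2]  = -2
A = -2*X + 3*D + 3  [with X=5, D=-2]  = -13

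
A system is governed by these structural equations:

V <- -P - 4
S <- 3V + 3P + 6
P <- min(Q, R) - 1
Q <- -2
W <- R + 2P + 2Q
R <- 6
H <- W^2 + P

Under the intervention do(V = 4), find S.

The intervention breaks the incoming arrows to V: V <- -P - 4 no longer applies, and V = 4.
P = min(Q, R) - 1  [with Q=-2, R=6]  = -3
S = 3V + 3P + 6  [with V=4, P=-3]  = 9

9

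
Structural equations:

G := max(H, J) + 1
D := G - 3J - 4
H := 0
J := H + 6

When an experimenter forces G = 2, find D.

-20

The intervention breaks the incoming arrows to G: G := max(H, J) + 1 no longer applies, and G = 2.
J = H + 6  [with H=0]  = 6
D = G - 3J - 4  [with G=2, J=6]  = -20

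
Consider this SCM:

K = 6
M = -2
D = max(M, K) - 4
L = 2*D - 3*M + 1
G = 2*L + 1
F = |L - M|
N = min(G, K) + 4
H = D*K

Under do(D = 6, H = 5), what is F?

Under do(D = 6, H = 5), each intervened variable's structural equation is replaced by its fixed value.
L = 2*D - 3*M + 1  [with D=6, M=-2]  = 19
F = |L - M|  [with L=19, M=-2]  = 21

21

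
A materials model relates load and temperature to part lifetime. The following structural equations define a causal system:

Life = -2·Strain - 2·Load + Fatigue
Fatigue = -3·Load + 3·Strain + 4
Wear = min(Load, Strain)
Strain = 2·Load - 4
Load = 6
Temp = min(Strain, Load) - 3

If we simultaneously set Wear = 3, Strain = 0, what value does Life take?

-26

The joint intervention fixes Wear = 3, Strain = 0, removing each variable's own equation.
Fatigue = -3·Load + 3·Strain + 4  [with Load=6, Strain=0]  = -14
Life = -2·Strain - 2·Load + Fatigue  [with Strain=0, Load=6, Fatigue=-14]  = -26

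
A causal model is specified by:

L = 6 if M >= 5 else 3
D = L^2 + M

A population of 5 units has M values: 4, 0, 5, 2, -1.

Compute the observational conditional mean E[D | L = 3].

Observing L=3 restricts to units where L's equation naturally yields 3: M ∈ {4, 0, 2, -1}. In that subpopulation D = 13, 9, 11, 8, mean 10.25.

10.25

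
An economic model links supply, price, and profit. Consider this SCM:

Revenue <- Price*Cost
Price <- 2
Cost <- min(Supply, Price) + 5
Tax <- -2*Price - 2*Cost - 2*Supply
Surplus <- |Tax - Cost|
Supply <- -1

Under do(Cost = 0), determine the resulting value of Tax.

-2

do(Cost=0) replaces the equation Cost <- min(Supply, Price) + 5 with the constant Cost = 0.
Tax = -2*Price - 2*Cost - 2*Supply  [with Price=2, Cost=0, Supply=-1]  = -2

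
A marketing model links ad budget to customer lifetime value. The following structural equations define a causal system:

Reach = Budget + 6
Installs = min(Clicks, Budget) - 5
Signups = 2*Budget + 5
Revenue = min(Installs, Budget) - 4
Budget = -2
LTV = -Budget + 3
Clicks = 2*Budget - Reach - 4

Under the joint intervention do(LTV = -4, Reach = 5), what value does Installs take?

-18

Under do(LTV = -4, Reach = 5), each intervened variable's structural equation is replaced by its fixed value.
Clicks = 2*Budget - Reach - 4  [with Budget=-2, Reach=5]  = -13
Installs = min(Clicks, Budget) - 5  [with Clicks=-13, Budget=-2]  = -18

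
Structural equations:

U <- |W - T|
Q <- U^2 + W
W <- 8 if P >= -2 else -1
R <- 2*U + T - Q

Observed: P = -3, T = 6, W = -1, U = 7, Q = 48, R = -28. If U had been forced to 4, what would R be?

-1

Under do(U=4), the mechanism U <- |W - T| is discarded; U is fixed at 4.
W = 8 if P >= -2 else -1  [with P=-3]  = -1
Q = U^2 + W  [with U=4, W=-1]  = 15
R = 2*U + T - Q  [with U=4, T=6, Q=15]  = -1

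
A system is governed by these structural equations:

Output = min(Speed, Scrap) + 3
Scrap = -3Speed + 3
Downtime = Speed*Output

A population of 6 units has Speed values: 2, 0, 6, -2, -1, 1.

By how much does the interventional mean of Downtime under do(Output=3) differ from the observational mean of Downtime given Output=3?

1.5

Every unit gets Output=3 under the intervention. Downtime values become 6, 0, 18, -6, -3, 3; E[Downtime|do(Output=3)] = 3.
Observing Output=3 restricts to units where Output's equation naturally yields 3: Speed ∈ {0, 1}. In that subpopulation Downtime = 0, 3, mean 1.5.
Difference = 3 − 1.5 = 1.5.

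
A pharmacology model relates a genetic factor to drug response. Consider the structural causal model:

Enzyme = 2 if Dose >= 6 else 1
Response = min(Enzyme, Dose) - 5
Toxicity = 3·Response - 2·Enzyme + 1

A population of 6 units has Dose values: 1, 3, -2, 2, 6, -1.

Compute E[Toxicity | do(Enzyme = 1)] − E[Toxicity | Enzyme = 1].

Under do(Enzyme=1), Enzyme's equation is replaced by Enzyme=1 for every unit. Per-unit Toxicity: -13, -13, -22, -13, -13, -19. Mean = -15.5.
Conditioning on Enzyme=1 selects the 5 unit(s) with Dose ∈ {1, 3, -2, 2, -1}. Their Toxicity values: -13, -13, -22, -13, -19. Mean = -16.
Difference = -15.5 − (-16) = 0.5.

0.5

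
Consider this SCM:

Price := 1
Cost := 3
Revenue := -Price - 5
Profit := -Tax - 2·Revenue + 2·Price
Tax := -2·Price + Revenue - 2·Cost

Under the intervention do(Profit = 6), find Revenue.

do(Profit=6) replaces the equation Profit := -Tax - 2·Revenue + 2·Price with the constant Profit = 6.
Revenue is not downstream of the intervention, so its value is determined by the original equations.
Revenue = -Price - 5  [with Price=1]  = -6

-6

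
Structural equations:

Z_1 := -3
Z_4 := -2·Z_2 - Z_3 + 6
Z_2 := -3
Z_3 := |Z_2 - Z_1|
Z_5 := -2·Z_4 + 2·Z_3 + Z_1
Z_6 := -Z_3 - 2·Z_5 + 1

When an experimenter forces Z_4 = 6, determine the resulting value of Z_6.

Under do(Z_4=6), the mechanism Z_4 := -2·Z_2 - Z_3 + 6 is discarded; Z_4 is fixed at 6.
Z_3 = |Z_2 - Z_1|  [with Z_2=-3, Z_1=-3]  = 0
Z_5 = -2·Z_4 + 2·Z_3 + Z_1  [with Z_4=6, Z_3=0, Z_1=-3]  = -15
Z_6 = -Z_3 - 2·Z_5 + 1  [with Z_3=0, Z_5=-15]  = 31

31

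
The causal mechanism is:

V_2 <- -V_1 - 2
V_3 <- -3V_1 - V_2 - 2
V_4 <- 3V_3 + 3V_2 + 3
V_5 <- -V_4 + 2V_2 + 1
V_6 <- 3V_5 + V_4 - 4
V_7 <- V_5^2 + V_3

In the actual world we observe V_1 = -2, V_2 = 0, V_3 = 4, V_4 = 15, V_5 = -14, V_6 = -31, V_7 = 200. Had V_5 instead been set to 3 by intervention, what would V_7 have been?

13

Under do(V_5=3), the mechanism V_5 <- -V_4 + 2V_2 + 1 is discarded; V_5 is fixed at 3.
V_2 = -V_1 - 2  [with V_1=-2]  = 0
V_3 = -3V_1 - V_2 - 2  [with V_1=-2, V_2=0]  = 4
V_7 = V_5^2 + V_3  [with V_5=3, V_3=4]  = 13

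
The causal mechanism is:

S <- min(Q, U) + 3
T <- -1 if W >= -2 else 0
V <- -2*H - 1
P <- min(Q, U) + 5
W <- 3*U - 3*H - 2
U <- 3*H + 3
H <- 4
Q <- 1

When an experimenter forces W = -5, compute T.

0

Under do(W=-5), the mechanism W <- 3*U - 3*H - 2 is discarded; W is fixed at -5.
T = -1 if W >= -2 else 0  [with W=-5]  = 0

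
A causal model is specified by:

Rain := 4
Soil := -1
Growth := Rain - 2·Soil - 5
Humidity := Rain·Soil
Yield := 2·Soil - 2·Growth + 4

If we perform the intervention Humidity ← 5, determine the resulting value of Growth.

Under do(Humidity=5), the mechanism Humidity := Rain·Soil is discarded; Humidity is fixed at 5.
Since Growth is not a descendant of the intervened variable, it is unaffected.
Growth = Rain - 2·Soil - 5  [with Rain=4, Soil=-1]  = 1

1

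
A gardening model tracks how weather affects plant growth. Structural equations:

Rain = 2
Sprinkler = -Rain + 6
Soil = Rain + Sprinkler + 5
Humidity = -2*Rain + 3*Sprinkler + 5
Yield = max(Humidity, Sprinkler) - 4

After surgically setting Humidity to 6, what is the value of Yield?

2

Intervening sets Humidity = 6 and removes its equation (Humidity = -2*Rain + 3*Sprinkler + 5).
Sprinkler = -Rain + 6  [with Rain=2]  = 4
Yield = max(Humidity, Sprinkler) - 4  [with Humidity=6, Sprinkler=4]  = 2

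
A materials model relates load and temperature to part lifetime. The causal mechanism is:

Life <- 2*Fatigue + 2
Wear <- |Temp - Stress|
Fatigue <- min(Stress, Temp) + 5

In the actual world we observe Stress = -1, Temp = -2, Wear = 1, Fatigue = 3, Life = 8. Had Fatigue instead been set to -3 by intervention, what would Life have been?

Intervening sets Fatigue = -3 and removes its equation (Fatigue <- min(Stress, Temp) + 5).
Life = 2*Fatigue + 2  [with Fatigue=-3]  = -4

-4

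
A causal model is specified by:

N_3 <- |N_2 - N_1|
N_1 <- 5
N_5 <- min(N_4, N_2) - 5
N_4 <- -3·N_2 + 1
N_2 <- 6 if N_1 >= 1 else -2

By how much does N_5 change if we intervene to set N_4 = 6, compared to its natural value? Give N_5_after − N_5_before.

23

Intervening sets N_4 = 6 and removes its equation (N_4 <- -3·N_2 + 1).
N_2 = 6 if N_1 >= 1 else -2  [with N_1=5]  = 6
N_5 = min(N_4, N_2) - 5  [with N_4=6, N_2=6]  = 1
Without intervention: N_2 = 6 if N_1 >= 1 else -2  [with N_1=5]  = 6; N_4 = -3·N_2 + 1  [with N_2=6]  = -17; N_5 = min(N_4, N_2) - 5  [with N_4=-17, N_2=6]  = -22.
Change = 1 − (-22) = 23.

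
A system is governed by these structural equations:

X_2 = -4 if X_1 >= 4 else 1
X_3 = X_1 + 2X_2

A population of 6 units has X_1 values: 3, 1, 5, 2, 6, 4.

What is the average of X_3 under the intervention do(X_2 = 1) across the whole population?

Every unit gets X_2=1 under the intervention. X_3 values become 5, 3, 7, 4, 8, 6; E[X_3|do(X_2=1)] = 5.5.

5.5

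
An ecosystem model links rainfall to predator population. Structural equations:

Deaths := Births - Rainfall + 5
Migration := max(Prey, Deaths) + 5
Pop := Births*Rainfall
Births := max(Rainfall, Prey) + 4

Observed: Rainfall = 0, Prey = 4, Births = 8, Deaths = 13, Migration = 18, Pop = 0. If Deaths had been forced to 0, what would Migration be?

9

Intervening sets Deaths = 0 and removes its equation (Deaths := Births - Rainfall + 5).
Migration = max(Prey, Deaths) + 5  [with Prey=4, Deaths=0]  = 9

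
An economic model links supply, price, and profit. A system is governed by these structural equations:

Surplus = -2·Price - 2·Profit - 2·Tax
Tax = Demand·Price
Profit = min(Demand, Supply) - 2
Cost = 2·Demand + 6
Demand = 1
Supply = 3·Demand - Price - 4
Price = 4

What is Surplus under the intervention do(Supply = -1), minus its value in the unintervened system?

The intervention breaks the incoming arrows to Supply: Supply = 3·Demand - Price - 4 no longer applies, and Supply = -1.
Tax = Demand·Price  [with Demand=1, Price=4]  = 4
Profit = min(Demand, Supply) - 2  [with Demand=1, Supply=-1]  = -3
Surplus = -2·Price - 2·Profit - 2·Tax  [with Price=4, Profit=-3, Tax=4]  = -10
Without intervention: Supply = 3·Demand - Price - 4  [with Demand=1, Price=4]  = -5; Tax = Demand·Price  [with Demand=1, Price=4]  = 4; Profit = min(Demand, Supply) - 2  [with Demand=1, Supply=-5]  = -7; Surplus = -2·Price - 2·Profit - 2·Tax  [with Price=4, Profit=-7, Tax=4]  = -2.
Change = -10 − (-2) = -8.

-8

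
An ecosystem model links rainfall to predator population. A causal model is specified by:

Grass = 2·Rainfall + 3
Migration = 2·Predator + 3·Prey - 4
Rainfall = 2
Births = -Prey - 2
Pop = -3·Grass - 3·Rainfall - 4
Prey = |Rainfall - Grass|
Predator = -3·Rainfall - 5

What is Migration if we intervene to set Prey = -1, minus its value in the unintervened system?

The intervention breaks the incoming arrows to Prey: Prey = |Rainfall - Grass| no longer applies, and Prey = -1.
Predator = -3·Rainfall - 5  [with Rainfall=2]  = -11
Migration = 2·Predator + 3·Prey - 4  [with Predator=-11, Prey=-1]  = -29
Without intervention: Grass = 2·Rainfall + 3  [with Rainfall=2]  = 7; Prey = |Rainfall - Grass|  [with Rainfall=2, Grass=7]  = 5; Predator = -3·Rainfall - 5  [with Rainfall=2]  = -11; Migration = 2·Predator + 3·Prey - 4  [with Predator=-11, Prey=5]  = -11.
Change = -29 − (-11) = -18.

-18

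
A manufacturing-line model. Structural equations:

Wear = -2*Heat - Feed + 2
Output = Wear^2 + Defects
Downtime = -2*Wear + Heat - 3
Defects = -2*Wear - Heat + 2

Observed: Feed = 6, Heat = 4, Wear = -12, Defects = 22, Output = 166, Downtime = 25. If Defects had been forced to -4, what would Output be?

140

Intervening sets Defects = -4 and removes its equation (Defects = -2*Wear - Heat + 2).
Wear = -2*Heat - Feed + 2  [with Heat=4, Feed=6]  = -12
Output = Wear^2 + Defects  [with Wear=-12, Defects=-4]  = 140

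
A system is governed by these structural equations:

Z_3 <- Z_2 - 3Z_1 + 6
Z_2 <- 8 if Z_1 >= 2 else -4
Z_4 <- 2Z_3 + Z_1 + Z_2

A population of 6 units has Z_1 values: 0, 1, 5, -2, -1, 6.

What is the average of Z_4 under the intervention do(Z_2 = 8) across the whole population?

do(Z_2=8) breaks Z_2's dependence on Z_1. With Z_2=8 fixed, Z_4 across the units is 36, 31, 11, 46, 41, 6, mean 28.5.

28.5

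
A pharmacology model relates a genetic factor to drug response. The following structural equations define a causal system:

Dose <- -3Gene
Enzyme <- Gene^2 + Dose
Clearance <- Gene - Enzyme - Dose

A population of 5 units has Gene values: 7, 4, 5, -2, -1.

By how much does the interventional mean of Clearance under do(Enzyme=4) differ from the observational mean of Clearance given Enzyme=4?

The intervention sets Enzyme=4 in all 5 units regardless of Gene. Recomputing Clearance per unit gives 24, 12, 16, -12, -8; average 6.4.
E[Clearance|Enzyme=4] averages over only the 2 units with Enzyme=4 (Gene = 4, -1): Clearance = 12, -8, mean 2.
Difference = 6.4 − 2 = 4.4.

4.4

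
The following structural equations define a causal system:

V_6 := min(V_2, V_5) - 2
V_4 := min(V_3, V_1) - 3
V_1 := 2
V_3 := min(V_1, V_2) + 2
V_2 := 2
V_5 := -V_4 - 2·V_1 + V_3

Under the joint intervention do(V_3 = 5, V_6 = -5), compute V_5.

2

The joint intervention fixes V_3 = 5, V_6 = -5, removing each variable's own equation.
V_4 = min(V_3, V_1) - 3  [with V_3=5, V_1=2]  = -1
V_5 = -V_4 - 2·V_1 + V_3  [with V_4=-1, V_1=2, V_3=5]  = 2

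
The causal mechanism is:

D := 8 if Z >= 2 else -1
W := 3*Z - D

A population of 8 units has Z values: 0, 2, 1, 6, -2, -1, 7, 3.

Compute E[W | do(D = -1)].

Every unit gets D=-1 under the intervention. W values become 1, 7, 4, 19, -5, -2, 22, 10; E[W|do(D=-1)] = 7.

7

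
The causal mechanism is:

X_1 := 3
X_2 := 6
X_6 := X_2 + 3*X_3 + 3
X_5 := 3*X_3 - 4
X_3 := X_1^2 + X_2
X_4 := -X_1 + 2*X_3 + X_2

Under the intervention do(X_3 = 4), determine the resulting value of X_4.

The intervention breaks the incoming arrows to X_3: X_3 := X_1^2 + X_2 no longer applies, and X_3 = 4.
X_4 = -X_1 + 2*X_3 + X_2  [with X_1=3, X_3=4, X_2=6]  = 11

11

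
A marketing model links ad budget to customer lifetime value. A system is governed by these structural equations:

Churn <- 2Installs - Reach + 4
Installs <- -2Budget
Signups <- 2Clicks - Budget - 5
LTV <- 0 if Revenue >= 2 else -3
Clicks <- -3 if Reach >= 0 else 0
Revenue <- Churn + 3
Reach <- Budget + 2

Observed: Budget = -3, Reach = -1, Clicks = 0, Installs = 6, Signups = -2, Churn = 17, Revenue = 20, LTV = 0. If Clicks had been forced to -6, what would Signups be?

-14

do(Clicks=-6) replaces the equation Clicks <- -3 if Reach >= 0 else 0 with the constant Clicks = -6.
Signups = 2Clicks - Budget - 5  [with Clicks=-6, Budget=-3]  = -14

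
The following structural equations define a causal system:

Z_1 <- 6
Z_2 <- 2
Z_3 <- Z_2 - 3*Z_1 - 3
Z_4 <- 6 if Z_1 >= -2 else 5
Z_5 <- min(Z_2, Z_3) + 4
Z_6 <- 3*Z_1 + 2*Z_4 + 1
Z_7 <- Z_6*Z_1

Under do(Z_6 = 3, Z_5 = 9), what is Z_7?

18

Setting Z_6 = 3, Z_5 = 9 by intervention discards those variables' equations.
Z_7 = Z_6*Z_1  [with Z_6=3, Z_1=6]  = 18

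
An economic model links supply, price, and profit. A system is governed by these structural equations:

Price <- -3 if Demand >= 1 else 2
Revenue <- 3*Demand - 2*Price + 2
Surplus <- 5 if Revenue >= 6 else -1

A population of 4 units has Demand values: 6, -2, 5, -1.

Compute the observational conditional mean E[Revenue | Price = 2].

-6.5

Observing Price=2 restricts to units where Price's equation naturally yields 2: Demand ∈ {-2, -1}. In that subpopulation Revenue = -8, -5, mean -6.5.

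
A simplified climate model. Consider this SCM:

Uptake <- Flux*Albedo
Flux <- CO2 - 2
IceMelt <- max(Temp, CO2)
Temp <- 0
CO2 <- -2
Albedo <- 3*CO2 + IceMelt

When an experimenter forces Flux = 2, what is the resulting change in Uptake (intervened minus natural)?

-36

The intervention breaks the incoming arrows to Flux: Flux <- CO2 - 2 no longer applies, and Flux = 2.
IceMelt = max(Temp, CO2)  [with Temp=0, CO2=-2]  = 0
Albedo = 3*CO2 + IceMelt  [with CO2=-2, IceMelt=0]  = -6
Uptake = Flux*Albedo  [with Flux=2, Albedo=-6]  = -12
Without intervention: IceMelt = max(Temp, CO2)  [with Temp=0, CO2=-2]  = 0; Albedo = 3*CO2 + IceMelt  [with CO2=-2, IceMelt=0]  = -6; Flux = CO2 - 2  [with CO2=-2]  = -4; Uptake = Flux*Albedo  [with Flux=-4, Albedo=-6]  = 24.
Change = -12 − 24 = -36.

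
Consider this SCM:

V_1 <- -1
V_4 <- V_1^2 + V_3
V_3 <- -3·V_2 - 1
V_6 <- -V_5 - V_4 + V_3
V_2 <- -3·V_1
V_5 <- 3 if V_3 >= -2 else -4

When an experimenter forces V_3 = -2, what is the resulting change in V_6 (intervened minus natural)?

The intervention breaks the incoming arrows to V_3: V_3 <- -3·V_2 - 1 no longer applies, and V_3 = -2.
V_4 = V_1^2 + V_3  [with V_1=-1, V_3=-2]  = -1
V_5 = 3 if V_3 >= -2 else -4  [with V_3=-2]  = 3
V_6 = -V_5 - V_4 + V_3  [with V_5=3, V_4=-1, V_3=-2]  = -4
Without intervention: V_2 = -3·V_1  [with V_1=-1]  = 3; V_3 = -3·V_2 - 1  [with V_2=3]  = -10; V_4 = V_1^2 + V_3  [with V_1=-1, V_3=-10]  = -9; V_5 = 3 if V_3 >= -2 else -4  [with V_3=-10]  = -4; V_6 = -V_5 - V_4 + V_3  [with V_5=-4, V_4=-9, V_3=-10]  = 3.
Change = -4 − 3 = -7.

-7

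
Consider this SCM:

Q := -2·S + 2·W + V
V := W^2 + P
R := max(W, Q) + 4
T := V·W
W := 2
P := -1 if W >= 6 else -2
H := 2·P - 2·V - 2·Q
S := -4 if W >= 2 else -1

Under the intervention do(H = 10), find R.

18

Intervening sets H = 10 and removes its equation (H := 2·P - 2·V - 2·Q).
Since R is not a descendant of the intervened variable, it is unaffected.
S = -4 if W >= 2 else -1  [with W=2]  = -4
P = -1 if W >= 6 else -2  [with W=2]  = -2
V = W^2 + P  [with W=2, P=-2]  = 2
Q = -2·S + 2·W + V  [with S=-4, W=2, V=2]  = 14
R = max(W, Q) + 4  [with W=2, Q=14]  = 18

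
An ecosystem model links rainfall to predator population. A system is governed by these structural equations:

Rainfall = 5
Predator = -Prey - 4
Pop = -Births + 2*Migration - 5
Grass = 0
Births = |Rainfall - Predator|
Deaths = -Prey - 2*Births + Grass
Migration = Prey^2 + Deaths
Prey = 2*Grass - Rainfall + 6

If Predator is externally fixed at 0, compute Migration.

-10

The intervention breaks the incoming arrows to Predator: Predator = -Prey - 4 no longer applies, and Predator = 0.
Prey = 2*Grass - Rainfall + 6  [with Grass=0, Rainfall=5]  = 1
Births = |Rainfall - Predator|  [with Rainfall=5, Predator=0]  = 5
Deaths = -Prey - 2*Births + Grass  [with Prey=1, Births=5, Grass=0]  = -11
Migration = Prey^2 + Deaths  [with Prey=1, Deaths=-11]  = -10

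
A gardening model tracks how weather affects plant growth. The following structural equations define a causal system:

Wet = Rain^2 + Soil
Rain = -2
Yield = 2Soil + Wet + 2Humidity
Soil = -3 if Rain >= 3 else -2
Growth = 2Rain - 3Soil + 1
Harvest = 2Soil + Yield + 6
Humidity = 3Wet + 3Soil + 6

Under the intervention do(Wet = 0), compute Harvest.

The intervention breaks the incoming arrows to Wet: Wet = Rain^2 + Soil no longer applies, and Wet = 0.
Soil = -3 if Rain >= 3 else -2  [with Rain=-2]  = -2
Humidity = 3Wet + 3Soil + 6  [with Wet=0, Soil=-2]  = 0
Yield = 2Soil + Wet + 2Humidity  [with Soil=-2, Wet=0, Humidity=0]  = -4
Harvest = 2Soil + Yield + 6  [with Soil=-2, Yield=-4]  = -2

-2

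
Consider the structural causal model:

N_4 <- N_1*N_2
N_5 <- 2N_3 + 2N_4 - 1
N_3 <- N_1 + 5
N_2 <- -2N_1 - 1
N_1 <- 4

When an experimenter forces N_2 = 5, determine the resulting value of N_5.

do(N_2=5) replaces the equation N_2 <- -2N_1 - 1 with the constant N_2 = 5.
N_3 = N_1 + 5  [with N_1=4]  = 9
N_4 = N_1*N_2  [with N_1=4, N_2=5]  = 20
N_5 = 2N_3 + 2N_4 - 1  [with N_3=9, N_4=20]  = 57

57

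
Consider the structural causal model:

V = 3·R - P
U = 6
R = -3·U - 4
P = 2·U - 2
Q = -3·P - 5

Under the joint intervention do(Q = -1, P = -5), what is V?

Under do(Q = -1, P = -5), each intervened variable's structural equation is replaced by its fixed value.
R = -3·U - 4  [with U=6]  = -22
V = 3·R - P  [with R=-22, P=-5]  = -61

-61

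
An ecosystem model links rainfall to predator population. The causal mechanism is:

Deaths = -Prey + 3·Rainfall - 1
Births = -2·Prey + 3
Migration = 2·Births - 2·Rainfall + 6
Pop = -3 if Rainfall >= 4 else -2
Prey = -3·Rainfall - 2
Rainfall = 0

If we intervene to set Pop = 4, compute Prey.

-2

do(Pop=4) replaces the equation Pop = -3 if Rainfall >= 4 else -2 with the constant Pop = 4.
Prey is not downstream of the intervention, so its value is determined by the original equations.
Prey = -3·Rainfall - 2  [with Rainfall=0]  = -2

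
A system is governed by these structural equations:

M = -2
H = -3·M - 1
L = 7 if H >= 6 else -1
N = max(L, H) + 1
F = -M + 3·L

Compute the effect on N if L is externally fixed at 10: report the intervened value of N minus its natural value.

The intervention breaks the incoming arrows to L: L = 7 if H >= 6 else -1 no longer applies, and L = 10.
H = -3·M - 1  [with M=-2]  = 5
N = max(L, H) + 1  [with L=10, H=5]  = 11
Without intervention: H = -3·M - 1  [with M=-2]  = 5; L = 7 if H >= 6 else -1  [with H=5]  = -1; N = max(L, H) + 1  [with L=-1, H=5]  = 6.
Change = 11 − 6 = 5.

5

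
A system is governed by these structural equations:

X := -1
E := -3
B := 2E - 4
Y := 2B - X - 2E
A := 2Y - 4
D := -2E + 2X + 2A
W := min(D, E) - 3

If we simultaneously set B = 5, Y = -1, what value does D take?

-8

Setting B = 5, Y = -1 by intervention discards those variables' equations.
A = 2Y - 4  [with Y=-1]  = -6
D = -2E + 2X + 2A  [with E=-3, X=-1, A=-6]  = -8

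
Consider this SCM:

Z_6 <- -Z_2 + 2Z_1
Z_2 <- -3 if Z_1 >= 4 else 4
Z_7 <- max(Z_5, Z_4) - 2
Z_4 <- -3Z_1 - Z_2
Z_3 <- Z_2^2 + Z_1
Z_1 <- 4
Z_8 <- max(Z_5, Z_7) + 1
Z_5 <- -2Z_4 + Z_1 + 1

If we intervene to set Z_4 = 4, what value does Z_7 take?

2

The intervention breaks the incoming arrows to Z_4: Z_4 <- -3Z_1 - Z_2 no longer applies, and Z_4 = 4.
Z_5 = -2Z_4 + Z_1 + 1  [with Z_4=4, Z_1=4]  = -3
Z_7 = max(Z_5, Z_4) - 2  [with Z_5=-3, Z_4=4]  = 2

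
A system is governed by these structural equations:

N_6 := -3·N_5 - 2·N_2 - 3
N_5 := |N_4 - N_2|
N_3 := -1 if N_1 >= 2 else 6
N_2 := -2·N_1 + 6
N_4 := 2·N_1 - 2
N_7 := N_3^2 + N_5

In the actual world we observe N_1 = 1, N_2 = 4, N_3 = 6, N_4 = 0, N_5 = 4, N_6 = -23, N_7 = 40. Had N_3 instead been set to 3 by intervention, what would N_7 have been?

13

The intervention breaks the incoming arrows to N_3: N_3 := -1 if N_1 >= 2 else 6 no longer applies, and N_3 = 3.
N_2 = -2·N_1 + 6  [with N_1=1]  = 4
N_4 = 2·N_1 - 2  [with N_1=1]  = 0
N_5 = |N_4 - N_2|  [with N_4=0, N_2=4]  = 4
N_7 = N_3^2 + N_5  [with N_3=3, N_5=4]  = 13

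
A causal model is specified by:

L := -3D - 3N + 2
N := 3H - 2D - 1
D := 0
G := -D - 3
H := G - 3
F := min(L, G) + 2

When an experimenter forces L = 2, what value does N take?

The intervention breaks the incoming arrows to L: L := -3D - 3N + 2 no longer applies, and L = 2.
Since N is not a descendant of the intervened variable, it is unaffected.
G = -D - 3  [with D=0]  = -3
H = G - 3  [with G=-3]  = -6
N = 3H - 2D - 1  [with H=-6, D=0]  = -19

-19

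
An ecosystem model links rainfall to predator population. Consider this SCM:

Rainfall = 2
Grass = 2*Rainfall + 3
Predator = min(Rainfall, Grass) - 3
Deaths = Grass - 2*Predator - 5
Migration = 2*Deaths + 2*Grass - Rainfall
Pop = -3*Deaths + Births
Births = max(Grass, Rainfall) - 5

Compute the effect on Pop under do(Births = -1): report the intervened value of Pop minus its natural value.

The intervention breaks the incoming arrows to Births: Births = max(Grass, Rainfall) - 5 no longer applies, and Births = -1.
Grass = 2*Rainfall + 3  [with Rainfall=2]  = 7
Predator = min(Rainfall, Grass) - 3  [with Rainfall=2, Grass=7]  = -1
Deaths = Grass - 2*Predator - 5  [with Grass=7, Predator=-1]  = 4
Pop = -3*Deaths + Births  [with Deaths=4, Births=-1]  = -13
Without intervention: Grass = 2*Rainfall + 3  [with Rainfall=2]  = 7; Predator = min(Rainfall, Grass) - 3  [with Rainfall=2, Grass=7]  = -1; Births = max(Grass, Rainfall) - 5  [with Grass=7, Rainfall=2]  = 2; Deaths = Grass - 2*Predator - 5  [with Grass=7, Predator=-1]  = 4; Pop = -3*Deaths + Births  [with Deaths=4, Births=2]  = -10.
Change = -13 − (-10) = -3.

-3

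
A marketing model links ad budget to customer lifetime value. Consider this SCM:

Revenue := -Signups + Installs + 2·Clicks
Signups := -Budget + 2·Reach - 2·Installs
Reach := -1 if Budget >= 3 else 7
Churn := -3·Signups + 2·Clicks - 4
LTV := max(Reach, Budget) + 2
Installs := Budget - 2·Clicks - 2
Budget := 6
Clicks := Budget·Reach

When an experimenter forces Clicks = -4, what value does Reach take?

Under do(Clicks=-4), the mechanism Clicks := Budget·Reach is discarded; Clicks is fixed at -4.
Since Reach is not a descendant of the intervened variable, it is unaffected.
Reach = -1 if Budget >= 3 else 7  [with Budget=6]  = -1

-1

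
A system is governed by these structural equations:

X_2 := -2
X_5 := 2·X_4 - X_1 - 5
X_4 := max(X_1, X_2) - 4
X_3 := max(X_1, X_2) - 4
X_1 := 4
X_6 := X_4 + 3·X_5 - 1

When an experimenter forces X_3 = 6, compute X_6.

-28

The intervention breaks the incoming arrows to X_3: X_3 := max(X_1, X_2) - 4 no longer applies, and X_3 = 6.
No directed path runs from X_3 to X_6, so X_6 keeps its natural value.
X_4 = max(X_1, X_2) - 4  [with X_1=4, X_2=-2]  = 0
X_5 = 2·X_4 - X_1 - 5  [with X_4=0, X_1=4]  = -9
X_6 = X_4 + 3·X_5 - 1  [with X_4=0, X_5=-9]  = -28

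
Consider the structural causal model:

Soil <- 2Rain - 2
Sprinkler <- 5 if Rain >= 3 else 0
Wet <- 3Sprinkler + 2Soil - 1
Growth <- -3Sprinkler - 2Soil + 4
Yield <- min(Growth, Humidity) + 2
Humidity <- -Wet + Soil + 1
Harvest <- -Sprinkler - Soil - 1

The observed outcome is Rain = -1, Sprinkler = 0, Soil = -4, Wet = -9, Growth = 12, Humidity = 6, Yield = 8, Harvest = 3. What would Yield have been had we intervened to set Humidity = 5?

7

Intervening sets Humidity = 5 and removes its equation (Humidity <- -Wet + Soil + 1).
Sprinkler = 5 if Rain >= 3 else 0  [with Rain=-1]  = 0
Soil = 2Rain - 2  [with Rain=-1]  = -4
Growth = -3Sprinkler - 2Soil + 4  [with Sprinkler=0, Soil=-4]  = 12
Yield = min(Growth, Humidity) + 2  [with Growth=12, Humidity=5]  = 7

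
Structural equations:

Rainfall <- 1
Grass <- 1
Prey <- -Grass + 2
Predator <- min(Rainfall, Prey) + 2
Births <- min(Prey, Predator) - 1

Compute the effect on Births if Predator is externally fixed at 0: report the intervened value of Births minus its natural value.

Intervening sets Predator = 0 and removes its equation (Predator <- min(Rainfall, Prey) + 2).
Prey = -Grass + 2  [with Grass=1]  = 1
Births = min(Prey, Predator) - 1  [with Prey=1, Predator=0]  = -1
Without intervention: Prey = -Grass + 2  [with Grass=1]  = 1; Predator = min(Rainfall, Prey) + 2  [with Rainfall=1, Prey=1]  = 3; Births = min(Prey, Predator) - 1  [with Prey=1, Predator=3]  = 0.
Change = -1 − 0 = -1.

-1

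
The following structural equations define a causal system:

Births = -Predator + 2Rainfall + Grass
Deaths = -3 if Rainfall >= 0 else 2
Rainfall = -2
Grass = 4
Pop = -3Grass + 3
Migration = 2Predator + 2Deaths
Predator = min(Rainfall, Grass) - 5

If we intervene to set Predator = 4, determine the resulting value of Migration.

12

The intervention breaks the incoming arrows to Predator: Predator = min(Rainfall, Grass) - 5 no longer applies, and Predator = 4.
Deaths = -3 if Rainfall >= 0 else 2  [with Rainfall=-2]  = 2
Migration = 2Predator + 2Deaths  [with Predator=4, Deaths=2]  = 12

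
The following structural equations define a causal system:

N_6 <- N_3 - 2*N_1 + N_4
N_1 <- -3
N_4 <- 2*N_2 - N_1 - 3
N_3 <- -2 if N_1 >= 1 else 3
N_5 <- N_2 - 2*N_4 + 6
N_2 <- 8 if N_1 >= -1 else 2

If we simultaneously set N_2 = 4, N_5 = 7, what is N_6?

17

Setting N_2 = 4, N_5 = 7 by intervention discards those variables' equations.
N_3 = -2 if N_1 >= 1 else 3  [with N_1=-3]  = 3
N_4 = 2*N_2 - N_1 - 3  [with N_2=4, N_1=-3]  = 8
N_6 = N_3 - 2*N_1 + N_4  [with N_3=3, N_1=-3, N_4=8]  = 17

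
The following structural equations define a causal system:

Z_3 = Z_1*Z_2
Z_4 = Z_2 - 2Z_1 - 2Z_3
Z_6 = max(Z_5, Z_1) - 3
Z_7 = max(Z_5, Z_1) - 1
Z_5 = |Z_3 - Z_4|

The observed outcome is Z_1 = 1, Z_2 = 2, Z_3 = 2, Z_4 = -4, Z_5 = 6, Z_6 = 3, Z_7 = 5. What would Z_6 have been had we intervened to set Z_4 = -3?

2

Under do(Z_4=-3), the mechanism Z_4 = Z_2 - 2Z_1 - 2Z_3 is discarded; Z_4 is fixed at -3.
Z_3 = Z_1*Z_2  [with Z_1=1, Z_2=2]  = 2
Z_5 = |Z_3 - Z_4|  [with Z_3=2, Z_4=-3]  = 5
Z_6 = max(Z_5, Z_1) - 3  [with Z_5=5, Z_1=1]  = 2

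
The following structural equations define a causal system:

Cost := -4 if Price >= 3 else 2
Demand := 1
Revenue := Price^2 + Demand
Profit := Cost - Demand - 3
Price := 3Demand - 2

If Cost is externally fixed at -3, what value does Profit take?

do(Cost=-3) replaces the equation Cost := -4 if Price >= 3 else 2 with the constant Cost = -3.
Profit = Cost - Demand - 3  [with Cost=-3, Demand=1]  = -7

-7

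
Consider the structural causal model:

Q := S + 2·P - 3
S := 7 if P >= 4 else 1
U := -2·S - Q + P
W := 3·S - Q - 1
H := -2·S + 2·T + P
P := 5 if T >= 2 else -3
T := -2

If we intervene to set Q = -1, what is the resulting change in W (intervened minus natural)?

The intervention breaks the incoming arrows to Q: Q := S + 2·P - 3 no longer applies, and Q = -1.
P = 5 if T >= 2 else -3  [with T=-2]  = -3
S = 7 if P >= 4 else 1  [with P=-3]  = 1
W = 3·S - Q - 1  [with S=1, Q=-1]  = 3
Without intervention: P = 5 if T >= 2 else -3  [with T=-2]  = -3; S = 7 if P >= 4 else 1  [with P=-3]  = 1; Q = S + 2·P - 3  [with S=1, P=-3]  = -8; W = 3·S - Q - 1  [with S=1, Q=-8]  = 10.
Change = 3 − 10 = -7.

-7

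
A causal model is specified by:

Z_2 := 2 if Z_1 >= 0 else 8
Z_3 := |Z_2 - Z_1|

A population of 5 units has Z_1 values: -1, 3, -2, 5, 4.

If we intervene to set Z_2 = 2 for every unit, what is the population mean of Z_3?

2.6

Every unit gets Z_2=2 under the intervention. Z_3 values become 3, 1, 4, 3, 2; E[Z_3|do(Z_2=2)] = 2.6.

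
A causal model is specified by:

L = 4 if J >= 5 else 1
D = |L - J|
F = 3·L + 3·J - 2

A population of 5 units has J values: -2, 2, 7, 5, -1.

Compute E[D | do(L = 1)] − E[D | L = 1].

1.2

Under do(L=1), L's equation is replaced by L=1 for every unit. Per-unit D: 3, 1, 6, 4, 2. Mean = 3.2.
E[D|L=1] averages over only the 3 units with L=1 (J = -2, 2, -1): D = 3, 1, 2, mean 2.
Difference = 3.2 − 2 = 1.2.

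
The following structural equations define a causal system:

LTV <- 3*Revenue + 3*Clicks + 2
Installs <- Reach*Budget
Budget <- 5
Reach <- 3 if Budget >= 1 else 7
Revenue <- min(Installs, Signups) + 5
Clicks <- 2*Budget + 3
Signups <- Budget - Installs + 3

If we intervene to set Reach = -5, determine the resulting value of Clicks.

13

The intervention breaks the incoming arrows to Reach: Reach <- 3 if Budget >= 1 else 7 no longer applies, and Reach = -5.
Since Clicks is not a descendant of the intervened variable, it is unaffected.
Clicks = 2*Budget + 3  [with Budget=5]  = 13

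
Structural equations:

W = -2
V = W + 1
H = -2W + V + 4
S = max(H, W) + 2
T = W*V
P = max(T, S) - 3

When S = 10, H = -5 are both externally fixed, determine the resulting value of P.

7

The joint intervention fixes S = 10, H = -5, removing each variable's own equation.
V = W + 1  [with W=-2]  = -1
T = W*V  [with W=-2, V=-1]  = 2
P = max(T, S) - 3  [with T=2, S=10]  = 7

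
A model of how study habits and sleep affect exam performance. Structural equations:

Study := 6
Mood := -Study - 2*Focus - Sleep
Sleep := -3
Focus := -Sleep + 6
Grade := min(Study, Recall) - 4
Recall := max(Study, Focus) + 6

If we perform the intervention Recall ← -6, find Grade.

The intervention breaks the incoming arrows to Recall: Recall := max(Study, Focus) + 6 no longer applies, and Recall = -6.
Grade = min(Study, Recall) - 4  [with Study=6, Recall=-6]  = -10

-10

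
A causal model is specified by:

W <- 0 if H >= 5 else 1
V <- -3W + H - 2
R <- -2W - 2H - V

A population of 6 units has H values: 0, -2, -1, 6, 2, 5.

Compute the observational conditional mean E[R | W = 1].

3.75

Observing W=1 restricts to units where W's equation naturally yields 1: H ∈ {0, -2, -1, 2}. In that subpopulation R = 3, 9, 6, -3, mean 3.75.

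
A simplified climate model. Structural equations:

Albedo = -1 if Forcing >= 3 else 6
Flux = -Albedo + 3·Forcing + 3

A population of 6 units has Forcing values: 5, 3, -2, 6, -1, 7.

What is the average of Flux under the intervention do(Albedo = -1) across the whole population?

13

The intervention sets Albedo=-1 in all 6 units regardless of Forcing. Recomputing Flux per unit gives 19, 13, -2, 22, 1, 25; average 13.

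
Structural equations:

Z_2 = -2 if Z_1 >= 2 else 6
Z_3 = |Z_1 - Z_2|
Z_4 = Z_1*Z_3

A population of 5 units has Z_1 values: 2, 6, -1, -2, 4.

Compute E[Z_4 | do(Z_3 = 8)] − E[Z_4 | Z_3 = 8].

-1.6

do(Z_3=8) breaks Z_3's dependence on Z_1. With Z_3=8 fixed, Z_4 across the units is 16, 48, -8, -16, 32, mean 14.4.
Observing Z_3=8 restricts to units where Z_3's equation naturally yields 8: Z_1 ∈ {6, -2}. In that subpopulation Z_4 = 48, -16, mean 16.
Difference = 14.4 − 16 = -1.6.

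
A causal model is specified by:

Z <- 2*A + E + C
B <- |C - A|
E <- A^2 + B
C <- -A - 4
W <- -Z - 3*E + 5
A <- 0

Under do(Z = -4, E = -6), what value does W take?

27

Setting Z = -4, E = -6 by intervention discards those variables' equations.
W = -Z - 3*E + 5  [with Z=-4, E=-6]  = 27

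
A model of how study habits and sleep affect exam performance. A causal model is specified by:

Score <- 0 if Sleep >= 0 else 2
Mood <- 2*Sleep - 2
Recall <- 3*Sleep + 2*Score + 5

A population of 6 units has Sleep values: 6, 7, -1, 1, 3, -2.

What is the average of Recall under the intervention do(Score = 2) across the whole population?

do(Score=2) breaks Score's dependence on Sleep. With Score=2 fixed, Recall across the units is 27, 30, 6, 12, 18, 3, mean 16.

16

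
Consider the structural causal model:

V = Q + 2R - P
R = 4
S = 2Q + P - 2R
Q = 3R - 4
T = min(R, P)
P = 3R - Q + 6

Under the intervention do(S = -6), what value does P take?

Under do(S=-6), the mechanism S = 2Q + P - 2R is discarded; S is fixed at -6.
Since P is not a descendant of the intervened variable, it is unaffected.
Q = 3R - 4  [with R=4]  = 8
P = 3R - Q + 6  [with R=4, Q=8]  = 10

10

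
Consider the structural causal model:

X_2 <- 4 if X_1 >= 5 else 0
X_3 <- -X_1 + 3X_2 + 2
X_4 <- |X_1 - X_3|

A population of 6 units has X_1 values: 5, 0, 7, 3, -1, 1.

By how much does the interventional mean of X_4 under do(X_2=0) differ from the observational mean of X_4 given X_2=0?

Every unit gets X_2=0 under the intervention. X_4 values become 8, 2, 12, 4, 4, 0; E[X_4|do(X_2=0)] = 5.
Observing X_2=0 restricts to units where X_2's equation naturally yields 0: X_1 ∈ {0, 3, -1, 1}. In that subpopulation X_4 = 2, 4, 4, 0, mean 2.5.
Difference = 5 − 2.5 = 2.5.

2.5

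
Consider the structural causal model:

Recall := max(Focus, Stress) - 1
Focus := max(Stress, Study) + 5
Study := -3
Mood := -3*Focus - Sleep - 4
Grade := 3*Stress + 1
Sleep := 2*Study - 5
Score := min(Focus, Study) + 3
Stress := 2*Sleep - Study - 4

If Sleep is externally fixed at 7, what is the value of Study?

-3

Under do(Sleep=7), the mechanism Sleep := 2*Study - 5 is discarded; Sleep is fixed at 7.
Study is not downstream of the intervention, so its value is determined by the original equations.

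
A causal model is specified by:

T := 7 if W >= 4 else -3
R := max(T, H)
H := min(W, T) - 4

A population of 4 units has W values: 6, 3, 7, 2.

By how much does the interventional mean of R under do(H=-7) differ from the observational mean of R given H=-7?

5

Every unit gets H=-7 under the intervention. R values become 7, -3, 7, -3; E[R|do(H=-7)] = 2.
Conditioning on H=-7 selects the 2 unit(s) with W ∈ {3, 2}. Their R values: -3, -3. Mean = -3.
Difference = 2 − (-3) = 5.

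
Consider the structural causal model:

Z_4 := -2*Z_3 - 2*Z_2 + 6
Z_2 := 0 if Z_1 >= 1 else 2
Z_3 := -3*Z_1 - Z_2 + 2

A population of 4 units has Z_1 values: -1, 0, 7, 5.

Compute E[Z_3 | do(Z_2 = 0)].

-6.25

do(Z_2=0) breaks Z_2's dependence on Z_1. With Z_2=0 fixed, Z_3 across the units is 5, 2, -19, -13, mean -6.25.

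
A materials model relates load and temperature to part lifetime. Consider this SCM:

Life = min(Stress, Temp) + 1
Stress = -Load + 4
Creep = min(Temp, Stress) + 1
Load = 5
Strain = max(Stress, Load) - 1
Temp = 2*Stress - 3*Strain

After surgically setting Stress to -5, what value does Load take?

Under do(Stress=-5), the mechanism Stress = -Load + 4 is discarded; Stress is fixed at -5.
Load is not downstream of the intervention, so its value is determined by the original equations.

5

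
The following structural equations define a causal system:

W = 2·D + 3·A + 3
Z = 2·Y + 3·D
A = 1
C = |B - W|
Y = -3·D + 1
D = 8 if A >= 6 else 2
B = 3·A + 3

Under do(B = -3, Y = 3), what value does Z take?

Setting B = -3, Y = 3 by intervention discards those variables' equations.
D = 8 if A >= 6 else 2  [with A=1]  = 2
Z = 2·Y + 3·D  [with Y=3, D=2]  = 12

12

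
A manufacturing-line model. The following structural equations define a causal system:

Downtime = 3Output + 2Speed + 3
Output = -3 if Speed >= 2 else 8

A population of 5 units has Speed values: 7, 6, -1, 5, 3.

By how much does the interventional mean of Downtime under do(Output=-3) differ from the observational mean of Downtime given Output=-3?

The intervention sets Output=-3 in all 5 units regardless of Speed. Recomputing Downtime per unit gives 8, 6, -8, 4, 0; average 2.
E[Downtime|Output=-3] averages over only the 4 units with Output=-3 (Speed = 7, 6, 5, 3): Downtime = 8, 6, 4, 0, mean 4.5.
Difference = 2 − 4.5 = -2.5.

-2.5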